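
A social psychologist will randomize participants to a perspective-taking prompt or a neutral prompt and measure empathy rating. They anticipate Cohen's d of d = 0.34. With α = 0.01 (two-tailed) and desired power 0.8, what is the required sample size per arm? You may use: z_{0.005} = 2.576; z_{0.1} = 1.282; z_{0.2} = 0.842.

For two independent groups with equal n: n = 2·((z_{α/2} + z_β) / d)².
z_{α/2} + z_β = 2.576 + 0.842 = 3.418.
n = 2 × (3.418 / 0.34)² = 2 × 10.053² = 2 × 101.06 = 202.1.
Round up to the next whole participant.

n = 203 per group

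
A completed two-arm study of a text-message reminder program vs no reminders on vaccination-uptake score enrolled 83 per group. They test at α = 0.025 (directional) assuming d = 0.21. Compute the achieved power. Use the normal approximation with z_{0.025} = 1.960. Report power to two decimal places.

power ≈ 0.27

For two equal groups, power = Φ(d·√(n/2) − z_{α}).
d·√(n/2) = 0.21 × √(83/2) = 0.21 × 6.442 = 1.353.
z_β = 1.353 − 1.960 = -0.607.
Power = Φ(-0.607) = 0.272.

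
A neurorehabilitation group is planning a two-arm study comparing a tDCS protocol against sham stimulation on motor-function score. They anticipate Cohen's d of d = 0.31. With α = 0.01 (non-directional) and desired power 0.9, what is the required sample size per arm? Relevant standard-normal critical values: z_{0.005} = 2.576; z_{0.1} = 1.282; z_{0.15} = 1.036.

n = 310 per group

For two independent groups with equal n: n = 2·((z_{α/2} + z_β) / d)².
z_{α/2} + z_β = 2.576 + 1.282 = 3.858.
n = 2 × (3.858 / 0.31)² = 2 × 12.445² = 2 × 154.88 = 309.8.
Round up to the next whole participant.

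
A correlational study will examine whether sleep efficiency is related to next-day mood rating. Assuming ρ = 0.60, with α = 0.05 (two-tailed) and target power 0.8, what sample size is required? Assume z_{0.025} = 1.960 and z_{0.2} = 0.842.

Fisher's z: C = ½·ln((1+r)/(1−r)) = ½·ln(4.0000) = 0.6931.
n = ((z_{α/2} + z_β)/C)² + 3.
(1.960 + 0.842) / 0.6931 = 2.802 / 0.6931 = 4.043.
n = 4.043² + 3 = 16.34 + 3 = 19.3.
Round up.

n = 20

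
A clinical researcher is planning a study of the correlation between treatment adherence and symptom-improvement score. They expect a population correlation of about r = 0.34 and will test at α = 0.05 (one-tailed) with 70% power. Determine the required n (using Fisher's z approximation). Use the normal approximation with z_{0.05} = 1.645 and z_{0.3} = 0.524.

Fisher's z: C = ½·ln((1+r)/(1−r)) = ½·ln(2.0303) = 0.3541.
n = ((z_{α} + z_β)/C)² + 3.
(1.645 + 0.524) / 0.3541 = 2.169 / 0.3541 = 6.125.
n = 6.125² + 3 = 37.52 + 3 = 40.5.
Round up.

n = 41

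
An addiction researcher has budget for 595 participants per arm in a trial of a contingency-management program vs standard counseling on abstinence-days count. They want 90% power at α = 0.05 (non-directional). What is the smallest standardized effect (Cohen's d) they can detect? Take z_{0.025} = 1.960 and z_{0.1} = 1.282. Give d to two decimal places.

d_min ≈ 0.19

For two independent groups of n = 595 each: d_min = (z_{α/2} + z_β)·√(2/n).
z-sum = 1.960 + 1.282 = 3.242.
d_min = 3.242 × √(2/595) = 3.242 × 0.0580 = 0.188.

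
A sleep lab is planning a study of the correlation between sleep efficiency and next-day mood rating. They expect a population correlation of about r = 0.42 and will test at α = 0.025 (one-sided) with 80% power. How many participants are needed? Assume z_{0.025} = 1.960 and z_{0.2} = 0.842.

n = 43

Fisher's z: C = ½·ln((1+r)/(1−r)) = ½·ln(2.4483) = 0.4477.
n = ((z_{α} + z_β)/C)² + 3.
(1.960 + 0.842) / 0.4477 = 2.802 / 0.4477 = 6.259.
n = 6.259² + 3 = 39.17 + 3 = 42.2.
Round up.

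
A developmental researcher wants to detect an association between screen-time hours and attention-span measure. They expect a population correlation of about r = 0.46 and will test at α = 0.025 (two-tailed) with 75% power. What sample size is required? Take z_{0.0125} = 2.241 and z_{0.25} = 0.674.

Fisher's z: C = ½·ln((1+r)/(1−r)) = ½·ln(2.7037) = 0.4973.
n = ((z_{α/2} + z_β)/C)² + 3.
(2.241 + 0.674) / 0.4973 = 2.915 / 0.4973 = 5.862.
n = 5.862² + 3 = 34.36 + 3 = 37.4.
Round up.

n = 38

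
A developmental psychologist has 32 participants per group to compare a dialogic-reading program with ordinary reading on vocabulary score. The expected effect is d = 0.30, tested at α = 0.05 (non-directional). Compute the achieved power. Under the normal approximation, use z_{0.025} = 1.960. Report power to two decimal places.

For two equal groups, power = Φ(d·√(n/2) − z_{α/2}).
d·√(n/2) = 0.30 × √(32/2) = 0.30 × 4.000 = 1.200.
z_β = 1.200 − 1.960 = -0.760.
Power = Φ(-0.760) = 0.224.

power ≈ 0.22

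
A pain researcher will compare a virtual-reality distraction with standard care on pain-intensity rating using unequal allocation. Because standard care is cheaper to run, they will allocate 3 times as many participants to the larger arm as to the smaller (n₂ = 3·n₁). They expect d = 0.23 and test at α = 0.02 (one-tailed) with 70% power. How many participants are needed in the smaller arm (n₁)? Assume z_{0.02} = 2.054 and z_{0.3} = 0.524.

With allocation ratio k = n₂/n₁ = 3, Var(x̄₁−x̄₂) = σ²(1/n₁ + 1/(k·n₁)) = σ²·(k+1)/(k·n₁).
So n₁ = (1 + 1/k)·((z_{α} + z_β)/d)² = 1.333 × (2.578/0.23)².
n₁ = 1.333 × 125.63 = 167.5.
Round up: n₁ = 168, giving n₂ = 3 × 168 = 504.

n₁ = 168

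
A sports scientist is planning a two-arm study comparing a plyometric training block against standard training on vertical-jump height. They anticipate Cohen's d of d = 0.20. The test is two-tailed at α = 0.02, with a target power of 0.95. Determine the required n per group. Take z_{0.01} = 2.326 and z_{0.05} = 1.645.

For two independent groups with equal n: n = 2·((z_{α/2} + z_β) / d)².
z_{α/2} + z_β = 2.326 + 1.645 = 3.971.
n = 2 × (3.971 / 0.20)² = 2 × 19.855² = 2 × 394.22 = 788.4.
Round up to the next whole participant.

n = 789 per group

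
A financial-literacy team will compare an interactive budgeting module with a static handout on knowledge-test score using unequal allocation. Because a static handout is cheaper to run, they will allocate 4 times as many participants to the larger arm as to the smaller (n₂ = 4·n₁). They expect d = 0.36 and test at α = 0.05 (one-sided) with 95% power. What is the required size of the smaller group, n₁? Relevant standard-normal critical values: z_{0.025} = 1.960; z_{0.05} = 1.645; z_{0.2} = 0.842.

n₁ = 105

With allocation ratio k = n₂/n₁ = 4, Var(x̄₁−x̄₂) = σ²(1/n₁ + 1/(k·n₁)) = σ²·(k+1)/(k·n₁).
So n₁ = (1 + 1/k)·((z_{α} + z_β)/d)² = 1.250 × (3.290/0.36)².
n₁ = 1.250 × 83.52 = 104.4.
Round up: n₁ = 105, giving n₂ = 4 × 105 = 420.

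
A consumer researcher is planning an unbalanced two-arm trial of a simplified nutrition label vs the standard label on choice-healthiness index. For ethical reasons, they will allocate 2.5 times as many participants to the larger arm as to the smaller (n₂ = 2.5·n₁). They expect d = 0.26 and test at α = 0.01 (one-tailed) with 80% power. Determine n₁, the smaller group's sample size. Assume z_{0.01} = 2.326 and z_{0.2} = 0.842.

n₁ = 208

With allocation ratio k = n₂/n₁ = 2.5, Var(x̄₁−x̄₂) = σ²(1/n₁ + 1/(k·n₁)) = σ²·(k+1)/(k·n₁).
So n₁ = (1 + 1/k)·((z_{α} + z_β)/d)² = 1.400 × (3.168/0.26)².
n₁ = 1.400 × 148.46 = 207.9.
Round up: n₁ = 208, giving n₂ = 2.5 × 208 = 520.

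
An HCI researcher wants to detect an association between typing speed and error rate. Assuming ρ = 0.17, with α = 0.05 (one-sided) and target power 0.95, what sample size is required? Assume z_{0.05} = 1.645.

n = 371

Fisher's z: C = ½·ln((1+r)/(1−r)) = ½·ln(1.4096) = 0.1717.
n = ((z_{α} + z_β)/C)² + 3.
(1.645 + 1.645) / 0.1717 = 3.290 / 0.1717 = 19.161.
n = 19.161² + 3 = 367.16 + 3 = 370.2.
Round up.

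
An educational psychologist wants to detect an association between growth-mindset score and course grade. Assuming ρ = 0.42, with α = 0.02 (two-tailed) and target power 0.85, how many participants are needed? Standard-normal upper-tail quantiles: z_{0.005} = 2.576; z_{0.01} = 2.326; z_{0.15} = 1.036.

n = 60

Fisher's z: C = ½·ln((1+r)/(1−r)) = ½·ln(2.4483) = 0.4477.
n = ((z_{α/2} + z_β)/C)² + 3.
(2.326 + 1.036) / 0.4477 = 3.362 / 0.4477 = 7.509.
n = 7.509² + 3 = 56.39 + 3 = 59.4.
Round up.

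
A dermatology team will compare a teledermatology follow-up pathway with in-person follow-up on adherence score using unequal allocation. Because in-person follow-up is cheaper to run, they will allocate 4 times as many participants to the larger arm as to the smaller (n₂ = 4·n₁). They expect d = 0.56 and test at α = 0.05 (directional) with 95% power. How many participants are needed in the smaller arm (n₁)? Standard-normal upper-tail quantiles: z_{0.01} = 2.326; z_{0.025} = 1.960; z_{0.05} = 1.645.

n₁ = 44

With allocation ratio k = n₂/n₁ = 4, Var(x̄₁−x̄₂) = σ²(1/n₁ + 1/(k·n₁)) = σ²·(k+1)/(k·n₁).
So n₁ = (1 + 1/k)·((z_{α} + z_β)/d)² = 1.250 × (3.290/0.56)².
n₁ = 1.250 × 34.52 = 43.1.
Round up: n₁ = 44, giving n₂ = 4 × 44 = 176.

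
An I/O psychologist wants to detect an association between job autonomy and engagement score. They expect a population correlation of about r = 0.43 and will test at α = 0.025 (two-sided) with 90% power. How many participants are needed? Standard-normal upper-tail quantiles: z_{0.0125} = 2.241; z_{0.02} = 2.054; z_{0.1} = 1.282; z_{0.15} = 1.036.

Fisher's z: C = ½·ln((1+r)/(1−r)) = ½·ln(2.5088) = 0.4599.
n = ((z_{α/2} + z_β)/C)² + 3.
(2.241 + 1.282) / 0.4599 = 3.523 / 0.4599 = 7.660.
n = 7.660² + 3 = 58.68 + 3 = 61.7.
Round up.

n = 62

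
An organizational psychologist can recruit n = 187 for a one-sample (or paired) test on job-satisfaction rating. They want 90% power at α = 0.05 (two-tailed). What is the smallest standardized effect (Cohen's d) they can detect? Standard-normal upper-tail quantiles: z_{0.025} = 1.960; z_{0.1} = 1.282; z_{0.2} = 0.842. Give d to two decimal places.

d_min ≈ 0.24

For a single sample (or paired design) of n = 187: d_min = (z_{α/2} + z_β)/√n.
z-sum = 1.960 + 1.282 = 3.242.
d_min = 3.242 / √187 = 3.242 / 13.675 = 0.237.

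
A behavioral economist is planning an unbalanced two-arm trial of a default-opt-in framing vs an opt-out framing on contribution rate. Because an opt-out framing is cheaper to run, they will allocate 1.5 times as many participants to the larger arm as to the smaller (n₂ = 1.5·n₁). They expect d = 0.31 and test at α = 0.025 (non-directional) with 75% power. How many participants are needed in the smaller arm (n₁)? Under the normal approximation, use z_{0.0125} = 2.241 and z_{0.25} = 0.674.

n₁ = 148

With allocation ratio k = n₂/n₁ = 1.5, Var(x̄₁−x̄₂) = σ²(1/n₁ + 1/(k·n₁)) = σ²·(k+1)/(k·n₁).
So n₁ = (1 + 1/k)·((z_{α/2} + z_β)/d)² = 1.667 × (2.915/0.31)².
n₁ = 1.667 × 88.42 = 147.4.
Round up: n₁ = 148, giving n₂ = 1.5 × 148 = 222.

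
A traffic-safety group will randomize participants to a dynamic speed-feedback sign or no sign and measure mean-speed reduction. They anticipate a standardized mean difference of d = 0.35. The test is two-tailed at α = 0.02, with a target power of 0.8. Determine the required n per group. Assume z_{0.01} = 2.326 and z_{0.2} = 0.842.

n = 164 per group

For two independent groups with equal n: n = 2·((z_{α/2} + z_β) / d)².
z_{α/2} + z_β = 2.326 + 0.842 = 3.168.
n = 2 × (3.168 / 0.35)² = 2 × 9.051² = 2 × 81.93 = 163.9.
Round up to the next whole participant.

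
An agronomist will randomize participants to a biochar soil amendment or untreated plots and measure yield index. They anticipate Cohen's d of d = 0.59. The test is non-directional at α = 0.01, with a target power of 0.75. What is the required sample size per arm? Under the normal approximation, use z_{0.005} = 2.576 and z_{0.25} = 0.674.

n = 61 per group

For two independent groups with equal n: n = 2·((z_{α/2} + z_β) / d)².
z_{α/2} + z_β = 2.576 + 0.674 = 3.250.
n = 2 × (3.250 / 0.59)² = 2 × 5.508² = 2 × 30.34 = 60.7.
Round up to the next whole participant.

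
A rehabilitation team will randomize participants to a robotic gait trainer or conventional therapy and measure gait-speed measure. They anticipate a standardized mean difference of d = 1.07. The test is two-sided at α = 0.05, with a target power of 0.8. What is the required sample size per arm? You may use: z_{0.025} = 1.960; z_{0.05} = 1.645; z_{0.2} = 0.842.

n = 14 per group

For two independent groups with equal n: n = 2·((z_{α/2} + z_β) / d)².
z_{α/2} + z_β = 1.960 + 0.842 = 2.802.
n = 2 × (2.802 / 1.07)² = 2 × 2.619² = 2 × 6.86 = 13.7.
Round up to the next whole participant.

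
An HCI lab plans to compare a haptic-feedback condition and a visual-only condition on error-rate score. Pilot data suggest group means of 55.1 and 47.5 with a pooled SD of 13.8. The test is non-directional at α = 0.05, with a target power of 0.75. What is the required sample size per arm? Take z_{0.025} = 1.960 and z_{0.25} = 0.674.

Cohen's d = |M₁ − M₂| / SD_pooled = |55.1 − 47.5| / 13.8 = 7.6 / 13.8 = 0.551.
For two independent groups with equal n: n = 2·((z_{α/2} + z_β) / d)².
z_{α/2} + z_β = 1.960 + 0.674 = 2.634.
n = 2 × (2.634 / 0.551)² = 2 × 4.780² = 2 × 22.85 = 45.7.
Round up to the next whole participant.

n = 46 per group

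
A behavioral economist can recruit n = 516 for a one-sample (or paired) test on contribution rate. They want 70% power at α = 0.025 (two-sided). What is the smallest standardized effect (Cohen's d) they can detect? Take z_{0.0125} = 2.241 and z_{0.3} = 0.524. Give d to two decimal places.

For a single sample (or paired design) of n = 516: d_min = (z_{α/2} + z_β)/√n.
z-sum = 2.241 + 0.524 = 2.765.
d_min = 2.765 / √516 = 2.765 / 22.716 = 0.122.

d_min ≈ 0.12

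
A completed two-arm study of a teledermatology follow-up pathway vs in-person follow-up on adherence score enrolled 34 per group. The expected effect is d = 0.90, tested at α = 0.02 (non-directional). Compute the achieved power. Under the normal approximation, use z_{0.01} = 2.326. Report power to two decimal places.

For two equal groups, power = Φ(d·√(n/2) − z_{α/2}).
d·√(n/2) = 0.90 × √(34/2) = 0.90 × 4.123 = 3.711.
z_β = 3.711 − 2.326 = 1.385.
Power = Φ(1.385) = 0.917.

power ≈ 0.92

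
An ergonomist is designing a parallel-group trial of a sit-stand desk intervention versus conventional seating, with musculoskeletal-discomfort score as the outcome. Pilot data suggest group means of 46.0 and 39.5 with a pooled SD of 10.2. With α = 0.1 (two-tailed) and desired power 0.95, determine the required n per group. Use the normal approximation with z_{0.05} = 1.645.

Cohen's d = |M₁ − M₂| / SD_pooled = |46.0 − 39.5| / 10.2 = 6.5 / 10.2 = 0.637.
For two independent groups with equal n: n = 2·((z_{α/2} + z_β) / d)².
z_{α/2} + z_β = 1.645 + 1.645 = 3.290.
n = 2 × (3.290 / 0.637)² = 2 × 5.165² = 2 × 26.68 = 53.4.
Round up to the next whole participant.

n = 54 per group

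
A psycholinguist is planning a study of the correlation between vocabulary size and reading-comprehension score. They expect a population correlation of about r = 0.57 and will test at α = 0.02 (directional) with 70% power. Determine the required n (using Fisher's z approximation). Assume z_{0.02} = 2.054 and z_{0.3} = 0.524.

Fisher's z: C = ½·ln((1+r)/(1−r)) = ½·ln(3.6512) = 0.6475.
n = ((z_{α} + z_β)/C)² + 3.
(2.054 + 0.524) / 0.6475 = 2.578 / 0.6475 = 3.981.
n = 3.981² + 3 = 15.85 + 3 = 18.9.
Round up.

n = 19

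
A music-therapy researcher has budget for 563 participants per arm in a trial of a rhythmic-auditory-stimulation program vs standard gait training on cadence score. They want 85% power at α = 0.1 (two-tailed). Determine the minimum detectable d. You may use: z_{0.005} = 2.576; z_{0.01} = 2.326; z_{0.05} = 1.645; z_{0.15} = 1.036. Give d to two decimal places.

For two independent groups of n = 563 each: d_min = (z_{α/2} + z_β)·√(2/n).
z-sum = 1.645 + 1.036 = 2.681.
d_min = 2.681 × √(2/563) = 2.681 × 0.0596 = 0.160.

d_min ≈ 0.16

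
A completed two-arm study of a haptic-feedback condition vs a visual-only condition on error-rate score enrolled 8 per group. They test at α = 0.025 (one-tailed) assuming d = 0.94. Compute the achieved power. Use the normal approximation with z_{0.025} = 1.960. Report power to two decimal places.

power ≈ 0.47

For two equal groups, power = Φ(d·√(n/2) − z_{α}).
d·√(n/2) = 0.94 × √(8/2) = 0.94 × 2.000 = 1.880.
z_β = 1.880 − 1.960 = -0.080.
Power = Φ(-0.080) = 0.468.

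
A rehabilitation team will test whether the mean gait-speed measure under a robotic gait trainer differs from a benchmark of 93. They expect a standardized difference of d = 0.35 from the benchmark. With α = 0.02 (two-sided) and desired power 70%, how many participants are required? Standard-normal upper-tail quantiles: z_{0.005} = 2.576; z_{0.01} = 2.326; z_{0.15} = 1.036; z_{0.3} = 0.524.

For a one-sample test: n = ((z_{α/2} + z_β) / d)².
z_{α/2} + z_β = 2.326 + 0.524 = 2.850.
n = (2.850 / 0.35)² = 8.143² = 66.31.
Round up.

n = 67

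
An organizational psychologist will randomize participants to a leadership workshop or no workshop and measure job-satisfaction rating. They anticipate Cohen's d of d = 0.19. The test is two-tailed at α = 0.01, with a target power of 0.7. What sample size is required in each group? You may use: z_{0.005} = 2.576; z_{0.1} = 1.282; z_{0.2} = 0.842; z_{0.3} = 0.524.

For two independent groups with equal n: n = 2·((z_{α/2} + z_β) / d)².
z_{α/2} + z_β = 2.576 + 0.524 = 3.100.
n = 2 × (3.100 / 0.19)² = 2 × 16.316² = 2 × 266.20 = 532.4.
Round up to the next whole participant.

n = 533 per group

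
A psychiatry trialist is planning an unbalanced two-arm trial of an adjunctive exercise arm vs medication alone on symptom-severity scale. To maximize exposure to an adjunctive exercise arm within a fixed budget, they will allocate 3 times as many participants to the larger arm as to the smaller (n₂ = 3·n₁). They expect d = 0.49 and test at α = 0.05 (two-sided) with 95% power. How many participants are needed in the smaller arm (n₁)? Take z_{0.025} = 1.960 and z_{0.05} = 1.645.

With allocation ratio k = n₂/n₁ = 3, Var(x̄₁−x̄₂) = σ²(1/n₁ + 1/(k·n₁)) = σ²·(k+1)/(k·n₁).
So n₁ = (1 + 1/k)·((z_{α/2} + z_β)/d)² = 1.333 × (3.605/0.49)².
n₁ = 1.333 × 54.13 = 72.2.
Round up: n₁ = 73, giving n₂ = 3 × 73 = 219.

n₁ = 73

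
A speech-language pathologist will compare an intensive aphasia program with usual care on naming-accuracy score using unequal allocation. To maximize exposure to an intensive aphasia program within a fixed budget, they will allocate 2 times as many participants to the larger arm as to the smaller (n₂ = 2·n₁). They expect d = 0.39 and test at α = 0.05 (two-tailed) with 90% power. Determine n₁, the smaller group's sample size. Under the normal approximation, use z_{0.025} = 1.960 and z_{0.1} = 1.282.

With allocation ratio k = n₂/n₁ = 2, Var(x̄₁−x̄₂) = σ²(1/n₁ + 1/(k·n₁)) = σ²·(k+1)/(k·n₁).
So n₁ = (1 + 1/k)·((z_{α/2} + z_β)/d)² = 1.500 × (3.242/0.39)².
n₁ = 1.500 × 69.10 = 103.7.
Round up: n₁ = 104, giving n₂ = 2 × 104 = 208.

n₁ = 104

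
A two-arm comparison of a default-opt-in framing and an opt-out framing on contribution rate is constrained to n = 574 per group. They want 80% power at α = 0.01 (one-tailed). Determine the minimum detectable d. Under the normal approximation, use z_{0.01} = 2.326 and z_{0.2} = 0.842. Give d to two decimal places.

d_min ≈ 0.19

For two independent groups of n = 574 each: d_min = (z_{α} + z_β)·√(2/n).
z-sum = 2.326 + 0.842 = 3.168.
d_min = 3.168 × √(2/574) = 3.168 × 0.0590 = 0.187.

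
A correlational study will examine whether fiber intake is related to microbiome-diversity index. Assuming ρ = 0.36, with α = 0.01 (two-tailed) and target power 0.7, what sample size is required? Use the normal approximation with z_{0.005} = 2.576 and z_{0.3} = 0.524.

n = 71

Fisher's z: C = ½·ln((1+r)/(1−r)) = ½·ln(2.1250) = 0.3769.
n = ((z_{α/2} + z_β)/C)² + 3.
(2.576 + 0.524) / 0.3769 = 3.100 / 0.3769 = 8.225.
n = 8.225² + 3 = 67.65 + 3 = 70.7.
Round up.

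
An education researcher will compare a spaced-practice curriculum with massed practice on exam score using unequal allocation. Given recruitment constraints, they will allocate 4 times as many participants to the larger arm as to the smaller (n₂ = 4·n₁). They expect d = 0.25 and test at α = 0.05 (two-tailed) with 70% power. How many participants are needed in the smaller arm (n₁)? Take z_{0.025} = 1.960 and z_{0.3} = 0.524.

n₁ = 124

With allocation ratio k = n₂/n₁ = 4, Var(x̄₁−x̄₂) = σ²(1/n₁ + 1/(k·n₁)) = σ²·(k+1)/(k·n₁).
So n₁ = (1 + 1/k)·((z_{α/2} + z_β)/d)² = 1.250 × (2.484/0.25)².
n₁ = 1.250 × 98.72 = 123.4.
Round up: n₁ = 124, giving n₂ = 4 × 124 = 496.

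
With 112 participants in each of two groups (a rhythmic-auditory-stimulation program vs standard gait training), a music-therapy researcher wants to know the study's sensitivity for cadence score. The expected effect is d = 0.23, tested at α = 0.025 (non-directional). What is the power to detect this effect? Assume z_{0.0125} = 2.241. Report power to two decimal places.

power ≈ 0.30

For two equal groups, power = Φ(d·√(n/2) − z_{α/2}).
d·√(n/2) = 0.23 × √(112/2) = 0.23 × 7.483 = 1.721.
z_β = 1.721 − 2.241 = -0.520.
Power = Φ(-0.520) = 0.302.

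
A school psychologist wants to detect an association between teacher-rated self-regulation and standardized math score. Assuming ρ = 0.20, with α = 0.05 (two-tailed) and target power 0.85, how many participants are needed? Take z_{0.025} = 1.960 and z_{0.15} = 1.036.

n = 222

Fisher's z: C = ½·ln((1+r)/(1−r)) = ½·ln(1.5000) = 0.2027.
n = ((z_{α/2} + z_β)/C)² + 3.
(1.960 + 1.036) / 0.2027 = 2.996 / 0.2027 = 14.780.
n = 14.780² + 3 = 218.46 + 3 = 221.5.
Round up.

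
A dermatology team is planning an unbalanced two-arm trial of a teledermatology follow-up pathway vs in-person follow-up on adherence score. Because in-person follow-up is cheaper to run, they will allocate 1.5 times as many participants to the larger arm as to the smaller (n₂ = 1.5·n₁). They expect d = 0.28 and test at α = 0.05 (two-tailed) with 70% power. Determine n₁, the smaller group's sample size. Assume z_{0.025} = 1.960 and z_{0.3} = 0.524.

n₁ = 132

With allocation ratio k = n₂/n₁ = 1.5, Var(x̄₁−x̄₂) = σ²(1/n₁ + 1/(k·n₁)) = σ²·(k+1)/(k·n₁).
So n₁ = (1 + 1/k)·((z_{α/2} + z_β)/d)² = 1.667 × (2.484/0.28)².
n₁ = 1.667 × 78.70 = 131.2.
Round up: n₁ = 132, giving n₂ = 1.5 × 132 = 198.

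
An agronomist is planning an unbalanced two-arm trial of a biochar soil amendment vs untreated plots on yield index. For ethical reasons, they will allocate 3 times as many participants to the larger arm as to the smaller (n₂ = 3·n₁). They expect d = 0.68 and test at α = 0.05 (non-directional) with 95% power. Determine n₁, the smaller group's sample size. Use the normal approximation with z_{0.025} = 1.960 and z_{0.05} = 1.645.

n₁ = 38

With allocation ratio k = n₂/n₁ = 3, Var(x̄₁−x̄₂) = σ²(1/n₁ + 1/(k·n₁)) = σ²·(k+1)/(k·n₁).
So n₁ = (1 + 1/k)·((z_{α/2} + z_β)/d)² = 1.333 × (3.605/0.68)².
n₁ = 1.333 × 28.11 = 37.5.
Round up: n₁ = 38, giving n₂ = 3 × 38 = 114.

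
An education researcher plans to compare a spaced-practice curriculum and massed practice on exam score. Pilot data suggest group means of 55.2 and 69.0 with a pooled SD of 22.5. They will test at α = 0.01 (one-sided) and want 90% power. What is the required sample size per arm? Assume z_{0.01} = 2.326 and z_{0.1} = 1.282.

n = 70 per group

Cohen's d = |M₁ − M₂| / SD_pooled = |55.2 − 69.0| / 22.5 = 13.8 / 22.5 = 0.613.
For two independent groups with equal n: n = 2·((z_{α} + z_β) / d)².
z_{α} + z_β = 2.326 + 1.282 = 3.608.
n = 2 × (3.608 / 0.613)² = 2 × 5.886² = 2 × 34.64 = 69.3.
Round up to the next whole participant.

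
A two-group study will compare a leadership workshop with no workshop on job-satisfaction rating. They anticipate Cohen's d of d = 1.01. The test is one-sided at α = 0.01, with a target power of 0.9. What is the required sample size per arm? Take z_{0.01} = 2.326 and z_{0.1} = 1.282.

For two independent groups with equal n: n = 2·((z_{α} + z_β) / d)².
z_{α} + z_β = 2.326 + 1.282 = 3.608.
n = 2 × (3.608 / 1.01)² = 2 × 3.572² = 2 × 12.76 = 25.5.
Round up to the next whole participant.

n = 26 per group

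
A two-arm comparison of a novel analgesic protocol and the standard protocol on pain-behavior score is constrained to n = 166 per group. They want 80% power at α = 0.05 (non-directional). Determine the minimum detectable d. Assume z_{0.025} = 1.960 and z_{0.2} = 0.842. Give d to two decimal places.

For two independent groups of n = 166 each: d_min = (z_{α/2} + z_β)·√(2/n).
z-sum = 1.960 + 0.842 = 2.802.
d_min = 2.802 × √(2/166) = 2.802 × 0.1098 = 0.308.

d_min ≈ 0.31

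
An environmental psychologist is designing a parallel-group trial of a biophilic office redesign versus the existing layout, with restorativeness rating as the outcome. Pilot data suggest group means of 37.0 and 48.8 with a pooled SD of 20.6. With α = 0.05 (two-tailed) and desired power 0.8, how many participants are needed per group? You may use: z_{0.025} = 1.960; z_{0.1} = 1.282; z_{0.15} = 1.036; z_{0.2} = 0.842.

n = 48 per group

Cohen's d = |M₁ − M₂| / SD_pooled = |37.0 − 48.8| / 20.6 = 11.8 / 20.6 = 0.573.
For two independent groups with equal n: n = 2·((z_{α/2} + z_β) / d)².
z_{α/2} + z_β = 1.960 + 0.842 = 2.802.
n = 2 × (2.802 / 0.573)² = 2 × 4.890² = 2 × 23.91 = 47.8.
Round up to the next whole participant.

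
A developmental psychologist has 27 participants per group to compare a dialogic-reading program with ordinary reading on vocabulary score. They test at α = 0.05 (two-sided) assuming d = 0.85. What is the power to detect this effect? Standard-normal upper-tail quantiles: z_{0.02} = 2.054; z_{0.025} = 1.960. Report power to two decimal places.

power ≈ 0.88

For two equal groups, power = Φ(d·√(n/2) − z_{α/2}).
d·√(n/2) = 0.85 × √(27/2) = 0.85 × 3.674 = 3.123.
z_β = 3.123 − 1.960 = 1.163.
Power = Φ(1.163) = 0.878.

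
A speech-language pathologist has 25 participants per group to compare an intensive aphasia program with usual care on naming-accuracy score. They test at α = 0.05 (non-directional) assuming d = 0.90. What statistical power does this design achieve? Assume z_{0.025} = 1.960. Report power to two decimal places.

For two equal groups, power = Φ(d·√(n/2) − z_{α/2}).
d·√(n/2) = 0.90 × √(25/2) = 0.90 × 3.536 = 3.182.
z_β = 3.182 − 1.960 = 1.222.
Power = Φ(1.222) = 0.889.

power ≈ 0.89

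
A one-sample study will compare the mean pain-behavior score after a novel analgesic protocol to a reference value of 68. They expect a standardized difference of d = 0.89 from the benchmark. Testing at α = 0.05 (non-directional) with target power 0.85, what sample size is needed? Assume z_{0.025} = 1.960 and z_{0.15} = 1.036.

n = 12

For a one-sample test: n = ((z_{α/2} + z_β) / d)².
z_{α/2} + z_β = 1.960 + 1.036 = 2.996.
n = (2.996 / 0.89)² = 3.366² = 11.33.
Round up.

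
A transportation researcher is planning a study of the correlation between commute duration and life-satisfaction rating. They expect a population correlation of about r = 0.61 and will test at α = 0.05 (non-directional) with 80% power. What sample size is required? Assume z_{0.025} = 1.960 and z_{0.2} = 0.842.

Fisher's z: C = ½·ln((1+r)/(1−r)) = ½·ln(4.1282) = 0.7089.
n = ((z_{α/2} + z_β)/C)² + 3.
(1.960 + 0.842) / 0.7089 = 2.802 / 0.7089 = 3.953.
n = 3.953² + 3 = 15.62 + 3 = 18.6.
Round up.

n = 19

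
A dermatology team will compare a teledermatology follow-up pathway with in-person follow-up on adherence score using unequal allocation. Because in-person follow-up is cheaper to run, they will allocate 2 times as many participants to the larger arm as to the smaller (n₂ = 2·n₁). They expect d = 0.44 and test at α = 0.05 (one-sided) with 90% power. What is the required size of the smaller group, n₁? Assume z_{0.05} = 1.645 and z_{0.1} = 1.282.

With allocation ratio k = n₂/n₁ = 2, Var(x̄₁−x̄₂) = σ²(1/n₁ + 1/(k·n₁)) = σ²·(k+1)/(k·n₁).
So n₁ = (1 + 1/k)·((z_{α} + z_β)/d)² = 1.500 × (2.927/0.44)².
n₁ = 1.500 × 44.25 = 66.4.
Round up: n₁ = 67, giving n₂ = 2 × 67 = 134.

n₁ = 67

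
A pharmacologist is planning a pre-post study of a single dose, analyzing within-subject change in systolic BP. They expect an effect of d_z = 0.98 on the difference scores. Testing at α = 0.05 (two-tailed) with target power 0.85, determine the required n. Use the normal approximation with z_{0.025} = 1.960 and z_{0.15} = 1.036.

n = 10 pairs

For a paired (one-sample on differences) test: n = ((z_{α/2} + z_β) / d)².
z_{α/2} + z_β = 1.960 + 1.036 = 2.996.
n = (2.996 / 0.98)² = 3.057² = 9.35.
Round up.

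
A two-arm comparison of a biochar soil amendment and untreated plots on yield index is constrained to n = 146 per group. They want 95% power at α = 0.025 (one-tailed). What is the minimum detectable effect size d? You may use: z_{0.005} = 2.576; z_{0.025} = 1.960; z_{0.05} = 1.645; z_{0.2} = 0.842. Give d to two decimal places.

d_min ≈ 0.42

For two independent groups of n = 146 each: d_min = (z_{α} + z_β)·√(2/n).
z-sum = 1.960 + 1.645 = 3.605.
d_min = 3.605 × √(2/146) = 3.605 × 0.1170 = 0.422.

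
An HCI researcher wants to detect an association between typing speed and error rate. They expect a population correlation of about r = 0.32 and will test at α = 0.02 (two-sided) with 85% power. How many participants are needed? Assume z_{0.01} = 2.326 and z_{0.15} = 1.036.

Fisher's z: C = ½·ln((1+r)/(1−r)) = ½·ln(1.9412) = 0.3316.
n = ((z_{α/2} + z_β)/C)² + 3.
(2.326 + 1.036) / 0.3316 = 3.362 / 0.3316 = 10.139.
n = 10.139² + 3 = 102.79 + 3 = 105.8.
Round up.

n = 106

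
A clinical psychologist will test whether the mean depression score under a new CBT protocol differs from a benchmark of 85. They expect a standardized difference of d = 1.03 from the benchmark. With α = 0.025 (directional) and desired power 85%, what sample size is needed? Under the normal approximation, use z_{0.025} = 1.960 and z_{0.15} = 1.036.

For a one-sample test: n = ((z_{α} + z_β) / d)².
z_{α} + z_β = 1.960 + 1.036 = 2.996.
n = (2.996 / 1.03)² = 2.909² = 8.46.
Round up.

n = 9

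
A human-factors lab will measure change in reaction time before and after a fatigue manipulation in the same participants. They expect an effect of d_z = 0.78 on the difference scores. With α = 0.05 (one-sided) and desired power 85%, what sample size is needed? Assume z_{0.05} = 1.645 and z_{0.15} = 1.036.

For a paired (one-sample on differences) test: n = ((z_{α} + z_β) / d)².
z_{α} + z_β = 1.645 + 1.036 = 2.681.
n = (2.681 / 0.78)² = 3.437² = 11.81.
Round up.

n = 12 pairs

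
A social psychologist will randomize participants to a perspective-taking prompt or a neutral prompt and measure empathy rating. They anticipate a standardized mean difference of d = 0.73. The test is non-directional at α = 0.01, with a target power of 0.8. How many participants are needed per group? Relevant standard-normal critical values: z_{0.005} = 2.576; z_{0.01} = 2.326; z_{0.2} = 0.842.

For two independent groups with equal n: n = 2·((z_{α/2} + z_β) / d)².
z_{α/2} + z_β = 2.576 + 0.842 = 3.418.
n = 2 × (3.418 / 0.73)² = 2 × 4.682² = 2 × 21.92 = 43.8.
Round up to the next whole participant.

n = 44 per group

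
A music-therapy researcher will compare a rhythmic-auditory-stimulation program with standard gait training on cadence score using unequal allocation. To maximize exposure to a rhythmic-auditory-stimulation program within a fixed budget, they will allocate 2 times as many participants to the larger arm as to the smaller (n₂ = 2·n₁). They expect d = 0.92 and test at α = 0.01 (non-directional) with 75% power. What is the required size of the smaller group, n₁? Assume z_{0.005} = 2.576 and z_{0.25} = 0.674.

With allocation ratio k = n₂/n₁ = 2, Var(x̄₁−x̄₂) = σ²(1/n₁ + 1/(k·n₁)) = σ²·(k+1)/(k·n₁).
So n₁ = (1 + 1/k)·((z_{α/2} + z_β)/d)² = 1.500 × (3.250/0.92)².
n₁ = 1.500 × 12.48 = 18.7.
Round up: n₁ = 19, giving n₂ = 2 × 19 = 38.

n₁ = 19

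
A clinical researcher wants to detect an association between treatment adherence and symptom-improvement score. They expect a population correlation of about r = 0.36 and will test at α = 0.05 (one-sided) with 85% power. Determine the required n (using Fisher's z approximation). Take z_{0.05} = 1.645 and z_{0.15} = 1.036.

n = 54

Fisher's z: C = ½·ln((1+r)/(1−r)) = ½·ln(2.1250) = 0.3769.
n = ((z_{α} + z_β)/C)² + 3.
(1.645 + 1.036) / 0.3769 = 2.681 / 0.3769 = 7.113.
n = 7.113² + 3 = 50.60 + 3 = 53.6.
Round up.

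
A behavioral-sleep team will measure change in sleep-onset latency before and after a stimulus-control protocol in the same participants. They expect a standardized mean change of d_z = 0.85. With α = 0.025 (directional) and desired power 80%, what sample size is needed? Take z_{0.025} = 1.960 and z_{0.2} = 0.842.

n = 11 pairs

For a paired (one-sample on differences) test: n = ((z_{α} + z_β) / d)².
z_{α} + z_β = 1.960 + 0.842 = 2.802.
n = (2.802 / 0.85)² = 3.296² = 10.87.
Round up.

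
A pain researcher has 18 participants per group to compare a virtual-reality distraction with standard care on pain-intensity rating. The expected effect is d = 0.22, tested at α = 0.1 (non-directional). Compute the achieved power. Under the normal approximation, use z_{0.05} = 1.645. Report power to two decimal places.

power ≈ 0.16

For two equal groups, power = Φ(d·√(n/2) − z_{α/2}).
d·√(n/2) = 0.22 × √(18/2) = 0.22 × 3.000 = 0.660.
z_β = 0.660 − 1.645 = -0.985.
Power = Φ(-0.985) = 0.162.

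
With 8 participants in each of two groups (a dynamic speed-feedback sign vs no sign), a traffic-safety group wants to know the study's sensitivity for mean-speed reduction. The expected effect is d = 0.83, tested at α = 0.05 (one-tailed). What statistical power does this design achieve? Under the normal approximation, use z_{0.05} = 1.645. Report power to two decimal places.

For two equal groups, power = Φ(d·√(n/2) − z_{α}).
d·√(n/2) = 0.83 × √(8/2) = 0.83 × 2.000 = 1.660.
z_β = 1.660 − 1.645 = 0.015.
Power = Φ(0.015) = 0.506.

power ≈ 0.51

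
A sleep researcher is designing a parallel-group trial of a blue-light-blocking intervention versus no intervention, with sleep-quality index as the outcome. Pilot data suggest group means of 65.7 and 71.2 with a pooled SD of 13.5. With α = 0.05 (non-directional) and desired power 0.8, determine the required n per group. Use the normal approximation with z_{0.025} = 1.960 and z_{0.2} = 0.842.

Cohen's d = |M₁ − M₂| / SD_pooled = |65.7 − 71.2| / 13.5 = 5.5 / 13.5 = 0.407.
For two independent groups with equal n: n = 2·((z_{α/2} + z_β) / d)².
z_{α/2} + z_β = 1.960 + 0.842 = 2.802.
n = 2 × (2.802 / 0.407)² = 2 × 6.885² = 2 × 47.40 = 94.8.
Round up to the next whole participant.

n = 95 per group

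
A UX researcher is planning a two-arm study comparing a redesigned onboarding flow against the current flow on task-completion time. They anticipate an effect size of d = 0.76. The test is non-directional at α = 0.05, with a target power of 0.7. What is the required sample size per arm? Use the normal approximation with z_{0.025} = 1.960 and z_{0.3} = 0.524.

For two independent groups with equal n: n = 2·((z_{α/2} + z_β) / d)².
z_{α/2} + z_β = 1.960 + 0.524 = 2.484.
n = 2 × (2.484 / 0.76)² = 2 × 3.268² = 2 × 10.68 = 21.4.
Round up to the next whole participant.

n = 22 per group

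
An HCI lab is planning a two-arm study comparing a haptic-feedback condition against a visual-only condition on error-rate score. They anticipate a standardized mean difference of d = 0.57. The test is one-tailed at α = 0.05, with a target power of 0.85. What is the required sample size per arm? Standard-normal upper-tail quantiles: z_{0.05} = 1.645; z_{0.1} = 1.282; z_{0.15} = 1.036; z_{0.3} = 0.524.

For two independent groups with equal n: n = 2·((z_{α} + z_β) / d)².
z_{α} + z_β = 1.645 + 1.036 = 2.681.
n = 2 × (2.681 / 0.57)² = 2 × 4.704² = 2 × 22.12 = 44.2.
Round up to the next whole participant.

n = 45 per group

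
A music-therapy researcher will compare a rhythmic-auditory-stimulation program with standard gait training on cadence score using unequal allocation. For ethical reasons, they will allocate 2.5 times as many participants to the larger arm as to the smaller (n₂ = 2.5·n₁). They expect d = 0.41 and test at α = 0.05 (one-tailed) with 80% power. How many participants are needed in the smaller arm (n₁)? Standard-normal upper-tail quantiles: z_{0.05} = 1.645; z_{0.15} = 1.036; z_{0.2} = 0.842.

n₁ = 52

With allocation ratio k = n₂/n₁ = 2.5, Var(x̄₁−x̄₂) = σ²(1/n₁ + 1/(k·n₁)) = σ²·(k+1)/(k·n₁).
So n₁ = (1 + 1/k)·((z_{α} + z_β)/d)² = 1.400 × (2.487/0.41)².
n₁ = 1.400 × 36.79 = 51.5.
Round up: n₁ = 52, giving n₂ = 2.5 × 52 = 130.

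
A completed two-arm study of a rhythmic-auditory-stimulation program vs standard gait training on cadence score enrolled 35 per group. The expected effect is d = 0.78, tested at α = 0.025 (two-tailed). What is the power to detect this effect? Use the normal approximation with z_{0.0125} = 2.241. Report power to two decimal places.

power ≈ 0.85

For two equal groups, power = Φ(d·√(n/2) − z_{α/2}).
d·√(n/2) = 0.78 × √(35/2) = 0.78 × 4.183 = 3.263.
z_β = 3.263 − 2.241 = 1.022.
Power = Φ(1.022) = 0.847.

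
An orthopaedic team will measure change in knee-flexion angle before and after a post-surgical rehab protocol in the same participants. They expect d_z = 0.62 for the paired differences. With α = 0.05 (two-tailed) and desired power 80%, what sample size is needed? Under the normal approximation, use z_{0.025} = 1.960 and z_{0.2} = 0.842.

For a paired (one-sample on differences) test: n = ((z_{α/2} + z_β) / d)².
z_{α/2} + z_β = 1.960 + 0.842 = 2.802.
n = (2.802 / 0.62)² = 4.519² = 20.42.
Round up.

n = 21 pairs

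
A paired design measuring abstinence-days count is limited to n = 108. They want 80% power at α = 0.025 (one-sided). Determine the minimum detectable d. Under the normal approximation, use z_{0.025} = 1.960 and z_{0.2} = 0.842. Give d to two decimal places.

For a single sample (or paired design) of n = 108: d_min = (z_{α} + z_β)/√n.
z-sum = 1.960 + 0.842 = 2.802.
d_min = 2.802 / √108 = 2.802 / 10.392 = 0.270.

d_min ≈ 0.27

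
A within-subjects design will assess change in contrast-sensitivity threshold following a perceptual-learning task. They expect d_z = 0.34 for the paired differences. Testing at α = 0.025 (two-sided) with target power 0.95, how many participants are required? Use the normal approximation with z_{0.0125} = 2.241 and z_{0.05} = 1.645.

For a paired (one-sample on differences) test: n = ((z_{α/2} + z_β) / d)².
z_{α/2} + z_β = 2.241 + 1.645 = 3.886.
n = (3.886 / 0.34)² = 11.429² = 130.63.
Round up.

n = 131 pairs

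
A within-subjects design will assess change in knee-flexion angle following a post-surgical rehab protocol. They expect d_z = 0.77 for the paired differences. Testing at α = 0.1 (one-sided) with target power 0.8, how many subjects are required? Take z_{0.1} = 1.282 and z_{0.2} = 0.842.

n = 8 pairs

For a paired (one-sample on differences) test: n = ((z_{α} + z_β) / d)².
z_{α} + z_β = 1.282 + 0.842 = 2.124.
n = (2.124 / 0.77)² = 2.758² = 7.61.
Round up.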